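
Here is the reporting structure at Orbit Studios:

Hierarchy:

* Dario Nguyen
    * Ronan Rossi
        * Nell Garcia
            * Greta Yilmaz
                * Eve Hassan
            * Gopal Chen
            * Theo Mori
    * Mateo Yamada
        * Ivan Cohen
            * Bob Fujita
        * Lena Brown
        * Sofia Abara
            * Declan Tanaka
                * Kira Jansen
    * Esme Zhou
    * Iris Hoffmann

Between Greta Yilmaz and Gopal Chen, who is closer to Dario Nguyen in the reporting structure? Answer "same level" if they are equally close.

Both Greta Yilmaz and Gopal Chen are 3 levels below Dario Nguyen.

same level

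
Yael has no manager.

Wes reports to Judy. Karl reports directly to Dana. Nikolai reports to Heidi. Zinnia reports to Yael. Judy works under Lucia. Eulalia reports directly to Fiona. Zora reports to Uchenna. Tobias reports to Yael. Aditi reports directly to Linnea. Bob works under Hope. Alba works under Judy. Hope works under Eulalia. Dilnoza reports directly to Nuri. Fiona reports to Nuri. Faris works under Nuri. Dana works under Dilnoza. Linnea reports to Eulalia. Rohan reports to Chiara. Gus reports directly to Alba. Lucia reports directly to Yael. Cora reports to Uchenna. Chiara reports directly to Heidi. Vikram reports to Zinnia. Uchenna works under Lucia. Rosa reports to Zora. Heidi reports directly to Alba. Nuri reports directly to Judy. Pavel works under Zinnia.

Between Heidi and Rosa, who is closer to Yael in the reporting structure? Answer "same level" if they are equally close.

Both Heidi and Rosa are 4 levels below Yael.

same level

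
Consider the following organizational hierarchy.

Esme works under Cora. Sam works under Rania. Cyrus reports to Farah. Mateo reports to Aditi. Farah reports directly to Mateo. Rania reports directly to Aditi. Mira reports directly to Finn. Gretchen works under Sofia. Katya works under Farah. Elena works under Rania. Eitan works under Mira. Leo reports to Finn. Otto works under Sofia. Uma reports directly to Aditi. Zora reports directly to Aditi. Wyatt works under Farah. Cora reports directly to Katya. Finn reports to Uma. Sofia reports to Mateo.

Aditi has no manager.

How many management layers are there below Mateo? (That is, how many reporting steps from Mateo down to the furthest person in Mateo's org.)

The longest chain under Mateo runs Mateo → Farah → Katya → Cora → Esme, which is 4 levels below Mateo.

4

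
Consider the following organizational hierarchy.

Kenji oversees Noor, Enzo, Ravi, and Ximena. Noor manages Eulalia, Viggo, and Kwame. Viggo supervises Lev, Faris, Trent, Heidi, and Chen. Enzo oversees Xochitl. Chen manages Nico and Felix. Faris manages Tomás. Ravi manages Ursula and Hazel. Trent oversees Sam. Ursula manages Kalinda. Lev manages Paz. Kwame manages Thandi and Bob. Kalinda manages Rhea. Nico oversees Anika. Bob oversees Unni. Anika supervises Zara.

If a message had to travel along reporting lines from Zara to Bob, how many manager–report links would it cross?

7

Zara is 5 levels below Noor, and Bob is 2 levels below Noor (their lowest common manager). The shortest path runs up from Zara to Noor and back down to Bob: 5 + 2 = 7 links.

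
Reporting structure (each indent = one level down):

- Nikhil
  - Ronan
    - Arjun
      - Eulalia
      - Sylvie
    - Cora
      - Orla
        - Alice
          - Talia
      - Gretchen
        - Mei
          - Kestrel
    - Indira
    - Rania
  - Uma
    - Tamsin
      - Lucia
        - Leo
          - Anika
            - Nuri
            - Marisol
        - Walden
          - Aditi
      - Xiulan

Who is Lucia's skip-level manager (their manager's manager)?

Uma

Lucia reports to Tamsin, and Tamsin reports to Uma. So Lucia's skip-level manager is Uma.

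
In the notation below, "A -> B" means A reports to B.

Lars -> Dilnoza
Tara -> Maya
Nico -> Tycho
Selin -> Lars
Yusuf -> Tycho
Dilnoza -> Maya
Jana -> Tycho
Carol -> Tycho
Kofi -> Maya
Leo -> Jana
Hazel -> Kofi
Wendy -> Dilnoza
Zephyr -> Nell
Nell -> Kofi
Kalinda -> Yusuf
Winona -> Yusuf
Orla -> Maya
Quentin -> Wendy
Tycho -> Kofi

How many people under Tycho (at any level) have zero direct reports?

The people in Tycho's organization with no one reporting to them are Carol, Leo, Nico, Kalinda, Winona. That is 5.

5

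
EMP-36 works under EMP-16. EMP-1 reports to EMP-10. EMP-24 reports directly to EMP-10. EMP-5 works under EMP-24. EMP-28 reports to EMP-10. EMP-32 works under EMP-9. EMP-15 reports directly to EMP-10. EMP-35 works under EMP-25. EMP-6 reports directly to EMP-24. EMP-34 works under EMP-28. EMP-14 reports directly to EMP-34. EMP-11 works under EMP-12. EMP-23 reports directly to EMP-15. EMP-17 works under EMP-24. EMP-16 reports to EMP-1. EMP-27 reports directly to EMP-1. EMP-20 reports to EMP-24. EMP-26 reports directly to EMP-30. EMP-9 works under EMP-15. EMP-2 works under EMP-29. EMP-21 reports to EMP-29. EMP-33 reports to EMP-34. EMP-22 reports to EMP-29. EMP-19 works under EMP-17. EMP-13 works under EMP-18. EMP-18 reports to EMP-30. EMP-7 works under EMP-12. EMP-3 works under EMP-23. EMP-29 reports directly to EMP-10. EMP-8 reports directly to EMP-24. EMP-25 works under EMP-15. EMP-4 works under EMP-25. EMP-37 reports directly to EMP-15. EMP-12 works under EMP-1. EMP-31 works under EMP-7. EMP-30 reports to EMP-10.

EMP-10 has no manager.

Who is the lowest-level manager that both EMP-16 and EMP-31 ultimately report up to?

EMP-1

EMP-16's chain of managers is EMP-1, EMP-10. EMP-31's chain of managers is EMP-7, EMP-12, EMP-1, EMP-10. The first manager that appears in both chains is EMP-1.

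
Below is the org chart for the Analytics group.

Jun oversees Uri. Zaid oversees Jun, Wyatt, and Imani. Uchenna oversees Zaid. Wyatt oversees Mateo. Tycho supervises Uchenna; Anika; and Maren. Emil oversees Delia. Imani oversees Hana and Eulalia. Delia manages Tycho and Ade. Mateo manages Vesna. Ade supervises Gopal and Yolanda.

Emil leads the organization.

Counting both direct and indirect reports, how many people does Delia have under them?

16

Delia directly manages Tycho, Ade. Under Tycho: Maren, Anika, Uchenna, Zaid, Imani, Eulalia, Hana, Wyatt, Mateo, Vesna, Jun, Uri (12). Under Ade: Yolanda, Gopal (2). So Delia's organization is 2 direct reports plus everyone under them: 13 + 3 = 16.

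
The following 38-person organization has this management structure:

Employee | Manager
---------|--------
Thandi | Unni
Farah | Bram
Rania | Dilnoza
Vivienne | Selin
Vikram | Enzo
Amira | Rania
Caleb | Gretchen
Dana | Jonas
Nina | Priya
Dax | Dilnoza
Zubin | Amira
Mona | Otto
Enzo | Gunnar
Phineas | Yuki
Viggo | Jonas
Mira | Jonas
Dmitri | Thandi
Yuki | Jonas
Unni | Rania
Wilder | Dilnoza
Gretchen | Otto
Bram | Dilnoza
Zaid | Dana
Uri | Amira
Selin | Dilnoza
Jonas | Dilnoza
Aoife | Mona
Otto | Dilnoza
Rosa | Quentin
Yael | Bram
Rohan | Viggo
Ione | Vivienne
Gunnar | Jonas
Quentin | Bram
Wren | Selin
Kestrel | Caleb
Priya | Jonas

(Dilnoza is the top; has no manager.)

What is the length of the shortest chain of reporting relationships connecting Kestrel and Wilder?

5

Kestrel is 4 levels below Dilnoza, and Wilder is 1 level below Dilnoza (their lowest common manager). The shortest path runs up from Kestrel to Dilnoza and back down to Wilder: 4 + 1 = 5 links.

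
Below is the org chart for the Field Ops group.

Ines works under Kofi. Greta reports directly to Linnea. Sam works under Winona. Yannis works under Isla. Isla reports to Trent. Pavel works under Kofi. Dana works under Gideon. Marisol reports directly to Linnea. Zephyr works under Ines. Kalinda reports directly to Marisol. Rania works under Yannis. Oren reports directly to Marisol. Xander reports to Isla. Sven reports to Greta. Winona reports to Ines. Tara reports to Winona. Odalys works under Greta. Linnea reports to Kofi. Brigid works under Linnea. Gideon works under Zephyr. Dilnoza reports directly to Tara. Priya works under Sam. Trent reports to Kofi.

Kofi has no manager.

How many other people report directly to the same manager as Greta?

2

Greta reports to Linnea. Linnea's other direct reports are Marisol, Brigid — 2 peers.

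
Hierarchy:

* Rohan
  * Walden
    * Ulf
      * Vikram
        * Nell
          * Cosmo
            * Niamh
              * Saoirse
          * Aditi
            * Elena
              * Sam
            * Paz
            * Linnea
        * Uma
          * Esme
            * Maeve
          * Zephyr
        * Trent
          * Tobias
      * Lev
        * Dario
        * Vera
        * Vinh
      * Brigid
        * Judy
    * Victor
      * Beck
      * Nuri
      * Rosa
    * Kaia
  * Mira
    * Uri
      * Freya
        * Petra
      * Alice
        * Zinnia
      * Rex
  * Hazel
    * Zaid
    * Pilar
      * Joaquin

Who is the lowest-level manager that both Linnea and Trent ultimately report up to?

Vikram

Linnea's chain of managers is Aditi, Nell, Vikram, Ulf, Walden, Rohan. Trent's chain of managers is Vikram, Ulf, Walden, Rohan. The first manager that appears in both chains is Vikram.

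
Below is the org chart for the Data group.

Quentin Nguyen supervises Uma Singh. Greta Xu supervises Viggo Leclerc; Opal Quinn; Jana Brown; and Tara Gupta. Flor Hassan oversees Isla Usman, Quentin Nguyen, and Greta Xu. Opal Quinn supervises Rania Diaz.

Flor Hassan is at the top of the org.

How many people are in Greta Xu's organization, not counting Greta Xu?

5

Greta Xu directly manages Viggo Leclerc, Opal Quinn, Jana Brown, Tara Gupta. Viggo Leclerc has no reports. Under Opal Quinn: Rania Diaz (1). Jana Brown has no reports. Tara Gupta has no reports. So Greta Xu's organization is 4 direct reports plus everyone under them: 1 + 2 + 1 + 1 = 5.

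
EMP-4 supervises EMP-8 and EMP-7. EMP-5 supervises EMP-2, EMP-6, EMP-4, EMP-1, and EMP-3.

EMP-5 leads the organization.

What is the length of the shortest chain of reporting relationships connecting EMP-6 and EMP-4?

2

EMP-6 is 1 level below EMP-5, and EMP-4 is 1 level below EMP-5 (their lowest common manager). The shortest path runs up from EMP-6 to EMP-5 and back down to EMP-4: 1 + 1 = 2 links.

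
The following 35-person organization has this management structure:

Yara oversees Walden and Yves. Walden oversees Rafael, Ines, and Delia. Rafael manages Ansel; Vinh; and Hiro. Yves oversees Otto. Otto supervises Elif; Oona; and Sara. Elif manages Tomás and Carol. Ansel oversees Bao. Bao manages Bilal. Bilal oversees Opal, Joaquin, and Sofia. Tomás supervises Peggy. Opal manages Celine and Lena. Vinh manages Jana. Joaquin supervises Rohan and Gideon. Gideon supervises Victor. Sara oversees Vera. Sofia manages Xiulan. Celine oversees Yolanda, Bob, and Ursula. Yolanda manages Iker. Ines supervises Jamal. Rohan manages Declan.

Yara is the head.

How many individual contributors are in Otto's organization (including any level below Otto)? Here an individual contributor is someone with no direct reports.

The people in Otto's organization with no one reporting to them are Vera, Oona, Carol, Peggy. That is 4.

4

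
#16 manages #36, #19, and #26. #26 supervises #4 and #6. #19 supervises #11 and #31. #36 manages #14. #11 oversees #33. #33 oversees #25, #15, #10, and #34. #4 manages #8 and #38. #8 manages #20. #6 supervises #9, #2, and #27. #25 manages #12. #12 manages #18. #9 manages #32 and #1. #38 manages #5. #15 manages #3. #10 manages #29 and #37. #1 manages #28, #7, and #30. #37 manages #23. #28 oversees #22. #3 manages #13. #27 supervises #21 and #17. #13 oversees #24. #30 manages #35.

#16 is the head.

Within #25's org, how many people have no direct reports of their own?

1

The only person in #25's organization with no one reporting to them is #18. That is 1.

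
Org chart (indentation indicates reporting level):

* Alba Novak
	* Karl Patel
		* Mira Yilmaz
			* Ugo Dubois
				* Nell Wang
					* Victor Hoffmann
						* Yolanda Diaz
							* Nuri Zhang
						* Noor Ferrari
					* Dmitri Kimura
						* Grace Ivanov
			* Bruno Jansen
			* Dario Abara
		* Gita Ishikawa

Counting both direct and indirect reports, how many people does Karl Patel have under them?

12

Karl Patel directly manages Mira Yilmaz, Gita Ishikawa. Under Mira Yilmaz: Dario Abara, Bruno Jansen, Ugo Dubois, Nell Wang, Dmitri Kimura, Grace Ivanov, Victor Hoffmann, Noor Ferrari, Yolanda Diaz, Nuri Zhang (10). Gita Ishikawa has no reports. So Karl Patel's organization is 2 direct reports plus everyone under them: 11 + 1 = 12.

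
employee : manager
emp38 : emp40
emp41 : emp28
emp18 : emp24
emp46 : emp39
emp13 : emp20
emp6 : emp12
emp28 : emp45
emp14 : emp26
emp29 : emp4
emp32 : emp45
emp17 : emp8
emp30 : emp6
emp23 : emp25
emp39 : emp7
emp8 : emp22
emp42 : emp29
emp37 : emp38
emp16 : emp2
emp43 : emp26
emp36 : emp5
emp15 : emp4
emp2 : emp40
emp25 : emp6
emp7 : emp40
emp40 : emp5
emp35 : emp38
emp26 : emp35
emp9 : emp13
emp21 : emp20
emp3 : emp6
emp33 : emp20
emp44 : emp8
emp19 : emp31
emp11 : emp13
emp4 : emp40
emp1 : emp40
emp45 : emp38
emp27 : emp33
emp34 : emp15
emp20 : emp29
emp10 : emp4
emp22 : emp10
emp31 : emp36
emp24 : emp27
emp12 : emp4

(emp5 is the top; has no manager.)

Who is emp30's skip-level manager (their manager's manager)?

emp30 reports to emp6, and emp6 reports to emp12. So emp30's skip-level manager is emp12.

emp12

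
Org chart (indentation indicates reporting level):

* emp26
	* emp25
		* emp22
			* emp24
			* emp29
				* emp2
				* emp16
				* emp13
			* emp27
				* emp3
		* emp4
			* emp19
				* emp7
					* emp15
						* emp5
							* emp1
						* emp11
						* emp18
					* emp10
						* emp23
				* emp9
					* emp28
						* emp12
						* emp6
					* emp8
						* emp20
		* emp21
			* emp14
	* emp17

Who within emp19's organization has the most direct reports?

Direct-report counts within emp19's organization: emp19 has 2; emp9 has 2; emp8 has 1; emp28 has 2; emp7 has 2; emp10 has 1; emp15 has 3; emp5 has 1. The largest is 3, held by emp15.

emp15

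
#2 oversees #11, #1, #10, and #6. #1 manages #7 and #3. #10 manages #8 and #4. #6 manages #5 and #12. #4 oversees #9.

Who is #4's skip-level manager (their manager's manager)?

#4 reports to #10, and #10 reports to #2. So #4's skip-level manager is #2.

#2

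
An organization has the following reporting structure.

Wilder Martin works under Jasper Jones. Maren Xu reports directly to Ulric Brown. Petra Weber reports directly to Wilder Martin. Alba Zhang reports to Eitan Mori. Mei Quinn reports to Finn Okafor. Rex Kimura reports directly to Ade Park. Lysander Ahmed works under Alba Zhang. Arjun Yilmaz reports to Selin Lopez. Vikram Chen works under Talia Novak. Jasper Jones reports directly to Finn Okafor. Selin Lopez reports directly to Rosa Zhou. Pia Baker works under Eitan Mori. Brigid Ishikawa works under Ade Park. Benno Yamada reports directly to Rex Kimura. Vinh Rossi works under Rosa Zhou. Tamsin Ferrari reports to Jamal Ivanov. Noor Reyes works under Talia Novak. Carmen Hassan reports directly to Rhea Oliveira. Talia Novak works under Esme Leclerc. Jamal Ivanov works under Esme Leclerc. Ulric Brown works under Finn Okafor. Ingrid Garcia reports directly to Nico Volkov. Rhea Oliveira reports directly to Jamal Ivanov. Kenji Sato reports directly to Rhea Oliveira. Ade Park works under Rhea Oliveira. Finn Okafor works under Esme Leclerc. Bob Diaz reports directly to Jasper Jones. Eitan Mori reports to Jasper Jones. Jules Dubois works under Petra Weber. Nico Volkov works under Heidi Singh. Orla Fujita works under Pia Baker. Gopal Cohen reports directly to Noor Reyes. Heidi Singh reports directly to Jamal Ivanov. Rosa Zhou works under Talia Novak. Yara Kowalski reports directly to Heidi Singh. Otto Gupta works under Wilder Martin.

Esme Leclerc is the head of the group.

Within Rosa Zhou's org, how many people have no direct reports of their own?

2

The people in Rosa Zhou's organization with no one reporting to them are Arjun Yilmaz, Vinh Rossi. That is 2.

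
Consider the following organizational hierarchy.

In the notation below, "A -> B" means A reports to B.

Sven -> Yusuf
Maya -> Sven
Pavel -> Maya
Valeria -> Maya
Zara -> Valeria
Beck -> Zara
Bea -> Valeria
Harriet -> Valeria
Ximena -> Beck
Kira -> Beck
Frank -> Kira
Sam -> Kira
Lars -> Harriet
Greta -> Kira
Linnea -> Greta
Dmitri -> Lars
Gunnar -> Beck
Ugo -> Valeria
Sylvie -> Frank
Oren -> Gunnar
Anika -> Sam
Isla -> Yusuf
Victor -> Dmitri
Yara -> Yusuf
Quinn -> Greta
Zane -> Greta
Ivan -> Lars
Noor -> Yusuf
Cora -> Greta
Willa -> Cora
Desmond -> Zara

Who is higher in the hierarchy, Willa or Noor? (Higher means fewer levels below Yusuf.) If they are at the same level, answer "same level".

Noor

Willa is 9 levels below Yusuf; Noor is 1. Noor is higher.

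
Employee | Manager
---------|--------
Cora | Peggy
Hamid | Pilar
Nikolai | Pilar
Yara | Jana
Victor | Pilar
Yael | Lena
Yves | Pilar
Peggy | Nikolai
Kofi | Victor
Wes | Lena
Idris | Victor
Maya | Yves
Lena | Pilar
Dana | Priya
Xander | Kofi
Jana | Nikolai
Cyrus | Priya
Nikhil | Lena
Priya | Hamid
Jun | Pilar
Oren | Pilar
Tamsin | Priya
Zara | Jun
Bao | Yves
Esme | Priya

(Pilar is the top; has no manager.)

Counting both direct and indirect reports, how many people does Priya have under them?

Priya directly manages Esme, Tamsin, Dana, Cyrus. Esme has no reports. Tamsin has no reports. Dana has no reports. Cyrus has no reports. So Priya's organization is 4 direct reports plus everyone under them: 1 + 1 + 1 + 1 = 4.

4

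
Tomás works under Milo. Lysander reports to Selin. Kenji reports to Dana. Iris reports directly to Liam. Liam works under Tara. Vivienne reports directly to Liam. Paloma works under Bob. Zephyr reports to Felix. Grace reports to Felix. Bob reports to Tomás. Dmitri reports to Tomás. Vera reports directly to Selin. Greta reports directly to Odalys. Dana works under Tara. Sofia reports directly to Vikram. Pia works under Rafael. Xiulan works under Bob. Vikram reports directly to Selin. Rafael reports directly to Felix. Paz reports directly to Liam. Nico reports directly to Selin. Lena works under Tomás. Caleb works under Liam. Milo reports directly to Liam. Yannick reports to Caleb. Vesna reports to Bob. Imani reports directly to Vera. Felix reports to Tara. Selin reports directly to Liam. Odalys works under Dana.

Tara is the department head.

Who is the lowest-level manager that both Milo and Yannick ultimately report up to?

Milo's chain of managers is Liam, Tara. Yannick's chain of managers is Caleb, Liam, Tara. The first manager that appears in both chains is Liam.

Liam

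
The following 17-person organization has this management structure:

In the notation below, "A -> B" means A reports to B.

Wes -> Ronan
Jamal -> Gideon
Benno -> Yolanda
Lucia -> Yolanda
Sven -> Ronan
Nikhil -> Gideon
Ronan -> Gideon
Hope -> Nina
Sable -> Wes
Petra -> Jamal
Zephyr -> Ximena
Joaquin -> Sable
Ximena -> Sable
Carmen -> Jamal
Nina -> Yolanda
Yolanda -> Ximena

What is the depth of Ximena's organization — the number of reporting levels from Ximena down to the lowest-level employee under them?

The longest chain under Ximena runs Ximena → Yolanda → Nina → Hope, which is 3 levels below Ximena.

3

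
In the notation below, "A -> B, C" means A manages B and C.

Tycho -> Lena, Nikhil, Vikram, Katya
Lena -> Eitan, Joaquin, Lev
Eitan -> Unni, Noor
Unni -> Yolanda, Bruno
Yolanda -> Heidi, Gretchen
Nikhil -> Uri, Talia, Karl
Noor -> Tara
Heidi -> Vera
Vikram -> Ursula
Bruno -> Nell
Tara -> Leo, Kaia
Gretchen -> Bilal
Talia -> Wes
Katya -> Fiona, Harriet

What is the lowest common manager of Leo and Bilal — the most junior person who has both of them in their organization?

Eitan

Leo's chain of managers is Tara, Noor, Eitan, Lena, Tycho. Bilal's chain of managers is Gretchen, Yolanda, Unni, Eitan, Lena, Tycho. The first manager that appears in both chains is Eitan.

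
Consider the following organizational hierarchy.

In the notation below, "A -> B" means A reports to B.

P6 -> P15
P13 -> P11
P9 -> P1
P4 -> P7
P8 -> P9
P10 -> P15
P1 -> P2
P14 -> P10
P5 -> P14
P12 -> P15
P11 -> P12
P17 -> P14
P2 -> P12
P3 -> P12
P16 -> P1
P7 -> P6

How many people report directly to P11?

P11 directly manages P13. That is 1 direct report.

1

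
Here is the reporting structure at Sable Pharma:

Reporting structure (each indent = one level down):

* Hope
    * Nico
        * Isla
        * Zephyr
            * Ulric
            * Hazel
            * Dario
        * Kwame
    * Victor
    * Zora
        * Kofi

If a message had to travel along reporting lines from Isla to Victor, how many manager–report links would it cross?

3

Isla is 2 levels below Hope, and Victor is 1 level below Hope (their lowest common manager). The shortest path runs up from Isla to Hope and back down to Victor: 2 + 1 = 3 links.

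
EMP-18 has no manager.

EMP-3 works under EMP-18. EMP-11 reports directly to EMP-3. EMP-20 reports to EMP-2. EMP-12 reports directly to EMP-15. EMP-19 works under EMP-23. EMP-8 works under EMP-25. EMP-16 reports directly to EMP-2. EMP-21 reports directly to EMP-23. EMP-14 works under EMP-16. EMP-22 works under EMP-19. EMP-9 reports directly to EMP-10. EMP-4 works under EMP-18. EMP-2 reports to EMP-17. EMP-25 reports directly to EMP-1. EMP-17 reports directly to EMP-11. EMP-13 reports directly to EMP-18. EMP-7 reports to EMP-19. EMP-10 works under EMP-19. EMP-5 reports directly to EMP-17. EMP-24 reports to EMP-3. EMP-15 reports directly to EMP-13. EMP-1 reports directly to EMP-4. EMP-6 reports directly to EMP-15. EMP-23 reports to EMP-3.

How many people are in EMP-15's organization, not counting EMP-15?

EMP-15 directly manages EMP-12, EMP-6. EMP-12 has no reports. EMP-6 has no reports. So EMP-15's organization is 2 direct reports plus everyone under them: 1 + 1 = 2.

2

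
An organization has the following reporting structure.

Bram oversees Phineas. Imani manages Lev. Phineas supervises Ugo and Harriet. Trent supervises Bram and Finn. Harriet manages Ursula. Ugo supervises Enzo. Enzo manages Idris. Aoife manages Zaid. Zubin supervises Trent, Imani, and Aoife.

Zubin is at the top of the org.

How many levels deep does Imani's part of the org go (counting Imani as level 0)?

The longest chain under Imani runs Imani → Lev, which is 1 level below Imani.

1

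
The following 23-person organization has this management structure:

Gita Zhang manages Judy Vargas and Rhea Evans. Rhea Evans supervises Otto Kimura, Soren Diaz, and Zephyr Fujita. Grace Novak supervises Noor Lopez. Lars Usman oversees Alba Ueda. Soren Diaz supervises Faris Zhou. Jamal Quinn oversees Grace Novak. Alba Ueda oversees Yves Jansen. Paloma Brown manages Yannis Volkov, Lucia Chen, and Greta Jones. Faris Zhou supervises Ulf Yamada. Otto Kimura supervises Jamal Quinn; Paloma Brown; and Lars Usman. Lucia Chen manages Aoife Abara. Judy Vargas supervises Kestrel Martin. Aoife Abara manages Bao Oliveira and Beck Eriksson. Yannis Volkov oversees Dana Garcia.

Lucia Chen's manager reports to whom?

Otto Kimura

Lucia Chen reports to Paloma Brown, and Paloma Brown reports to Otto Kimura. So Lucia Chen's skip-level manager is Otto Kimura.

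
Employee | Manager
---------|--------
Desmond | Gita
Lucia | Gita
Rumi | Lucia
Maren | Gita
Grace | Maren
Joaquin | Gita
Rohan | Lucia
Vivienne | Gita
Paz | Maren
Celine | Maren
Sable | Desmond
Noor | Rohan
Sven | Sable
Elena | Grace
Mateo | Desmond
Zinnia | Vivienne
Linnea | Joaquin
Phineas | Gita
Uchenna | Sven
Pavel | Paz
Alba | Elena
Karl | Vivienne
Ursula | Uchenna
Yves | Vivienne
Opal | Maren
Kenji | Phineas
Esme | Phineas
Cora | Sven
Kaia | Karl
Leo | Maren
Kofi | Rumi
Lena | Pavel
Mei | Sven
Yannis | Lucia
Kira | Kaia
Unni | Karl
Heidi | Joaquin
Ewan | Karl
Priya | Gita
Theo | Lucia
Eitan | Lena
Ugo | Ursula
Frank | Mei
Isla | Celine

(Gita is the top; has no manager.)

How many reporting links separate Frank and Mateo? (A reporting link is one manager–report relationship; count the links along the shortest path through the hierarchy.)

Frank is 4 levels below Desmond, and Mateo is 1 level below Desmond (their lowest common manager). The shortest path runs up from Frank to Desmond and back down to Mateo: 4 + 1 = 5 links.

5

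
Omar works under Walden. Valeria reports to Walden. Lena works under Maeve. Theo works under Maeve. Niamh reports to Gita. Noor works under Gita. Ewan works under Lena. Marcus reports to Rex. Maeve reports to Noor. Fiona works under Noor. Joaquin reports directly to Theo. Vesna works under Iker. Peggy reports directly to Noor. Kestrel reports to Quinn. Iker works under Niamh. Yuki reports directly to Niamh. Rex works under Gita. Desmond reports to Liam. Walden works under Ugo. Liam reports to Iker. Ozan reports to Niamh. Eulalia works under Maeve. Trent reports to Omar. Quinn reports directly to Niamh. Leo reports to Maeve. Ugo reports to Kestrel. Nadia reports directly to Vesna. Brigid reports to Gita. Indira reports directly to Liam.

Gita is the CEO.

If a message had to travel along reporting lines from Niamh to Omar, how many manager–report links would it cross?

Omar is in Niamh's organization: the chain from Omar up to Niamh is Omar → Walden → Ugo → Kestrel → Quinn → Niamh, which is 5 links.

5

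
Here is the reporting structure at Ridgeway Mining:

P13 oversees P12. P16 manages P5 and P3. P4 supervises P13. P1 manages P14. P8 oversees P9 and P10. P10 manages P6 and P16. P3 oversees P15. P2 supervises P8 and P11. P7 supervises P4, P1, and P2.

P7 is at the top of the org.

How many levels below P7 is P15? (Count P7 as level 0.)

6

Chain from P15 up to P7: P15 → P3 → P16 → P10 → P8 → P2 → P7. That is 6 steps up, so P15 is 6 levels below P7.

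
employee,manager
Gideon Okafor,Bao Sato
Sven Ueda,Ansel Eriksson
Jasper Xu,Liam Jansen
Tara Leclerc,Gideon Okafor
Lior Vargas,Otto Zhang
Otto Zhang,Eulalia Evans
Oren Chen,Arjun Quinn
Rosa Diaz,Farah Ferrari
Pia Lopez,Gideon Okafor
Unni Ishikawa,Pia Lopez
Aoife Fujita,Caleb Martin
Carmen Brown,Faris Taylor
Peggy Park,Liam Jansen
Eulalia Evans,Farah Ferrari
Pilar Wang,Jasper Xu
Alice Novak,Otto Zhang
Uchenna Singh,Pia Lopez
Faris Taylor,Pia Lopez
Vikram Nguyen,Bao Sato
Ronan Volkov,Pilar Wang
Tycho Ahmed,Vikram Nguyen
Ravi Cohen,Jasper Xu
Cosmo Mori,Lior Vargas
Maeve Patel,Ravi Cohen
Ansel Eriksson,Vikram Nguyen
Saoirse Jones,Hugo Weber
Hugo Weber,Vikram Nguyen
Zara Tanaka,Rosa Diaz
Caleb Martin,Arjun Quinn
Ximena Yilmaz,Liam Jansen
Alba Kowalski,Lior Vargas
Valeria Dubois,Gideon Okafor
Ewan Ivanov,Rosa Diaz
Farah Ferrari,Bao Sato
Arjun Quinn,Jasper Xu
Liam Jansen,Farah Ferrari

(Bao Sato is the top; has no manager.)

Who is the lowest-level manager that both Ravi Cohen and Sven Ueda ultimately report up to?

Ravi Cohen's chain of managers is Jasper Xu, Liam Jansen, Farah Ferrari, Bao Sato. Sven Ueda's chain of managers is Ansel Eriksson, Vikram Nguyen, Bao Sato. The first manager that appears in both chains is Bao Sato.

Bao Sato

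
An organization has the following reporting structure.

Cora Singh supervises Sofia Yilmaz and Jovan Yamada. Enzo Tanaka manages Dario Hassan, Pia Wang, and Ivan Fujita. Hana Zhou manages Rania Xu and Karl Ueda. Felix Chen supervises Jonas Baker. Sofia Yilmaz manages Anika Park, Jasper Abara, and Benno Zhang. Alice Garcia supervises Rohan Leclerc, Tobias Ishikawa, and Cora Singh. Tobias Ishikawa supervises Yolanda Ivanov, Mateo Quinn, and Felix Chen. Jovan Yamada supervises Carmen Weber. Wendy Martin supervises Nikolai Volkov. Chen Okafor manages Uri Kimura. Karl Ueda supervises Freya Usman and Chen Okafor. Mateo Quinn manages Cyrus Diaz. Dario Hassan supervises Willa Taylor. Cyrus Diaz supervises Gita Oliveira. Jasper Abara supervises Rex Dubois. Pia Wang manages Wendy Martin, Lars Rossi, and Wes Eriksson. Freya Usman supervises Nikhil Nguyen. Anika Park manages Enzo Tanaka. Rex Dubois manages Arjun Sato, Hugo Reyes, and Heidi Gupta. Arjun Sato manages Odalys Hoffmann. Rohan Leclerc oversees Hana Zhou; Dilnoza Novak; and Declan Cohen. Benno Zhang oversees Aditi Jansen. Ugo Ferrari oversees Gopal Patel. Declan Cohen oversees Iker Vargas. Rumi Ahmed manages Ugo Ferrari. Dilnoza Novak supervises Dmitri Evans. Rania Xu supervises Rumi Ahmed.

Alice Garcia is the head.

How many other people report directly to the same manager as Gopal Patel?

0

Gopal Patel reports to Ugo Ferrari, and Ugo Ferrari has no other direct reports. Gopal Patel has 0 peers.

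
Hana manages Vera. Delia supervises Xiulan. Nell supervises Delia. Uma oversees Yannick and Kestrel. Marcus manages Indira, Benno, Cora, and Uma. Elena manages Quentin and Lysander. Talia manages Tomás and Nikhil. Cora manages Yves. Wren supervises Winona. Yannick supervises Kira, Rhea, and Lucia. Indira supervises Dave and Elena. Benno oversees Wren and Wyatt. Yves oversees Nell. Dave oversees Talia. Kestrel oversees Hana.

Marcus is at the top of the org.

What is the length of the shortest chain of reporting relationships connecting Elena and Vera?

6

Elena is 2 levels below Marcus, and Vera is 4 levels below Marcus (their lowest common manager). The shortest path runs up from Elena to Marcus and back down to Vera: 2 + 4 = 6 links.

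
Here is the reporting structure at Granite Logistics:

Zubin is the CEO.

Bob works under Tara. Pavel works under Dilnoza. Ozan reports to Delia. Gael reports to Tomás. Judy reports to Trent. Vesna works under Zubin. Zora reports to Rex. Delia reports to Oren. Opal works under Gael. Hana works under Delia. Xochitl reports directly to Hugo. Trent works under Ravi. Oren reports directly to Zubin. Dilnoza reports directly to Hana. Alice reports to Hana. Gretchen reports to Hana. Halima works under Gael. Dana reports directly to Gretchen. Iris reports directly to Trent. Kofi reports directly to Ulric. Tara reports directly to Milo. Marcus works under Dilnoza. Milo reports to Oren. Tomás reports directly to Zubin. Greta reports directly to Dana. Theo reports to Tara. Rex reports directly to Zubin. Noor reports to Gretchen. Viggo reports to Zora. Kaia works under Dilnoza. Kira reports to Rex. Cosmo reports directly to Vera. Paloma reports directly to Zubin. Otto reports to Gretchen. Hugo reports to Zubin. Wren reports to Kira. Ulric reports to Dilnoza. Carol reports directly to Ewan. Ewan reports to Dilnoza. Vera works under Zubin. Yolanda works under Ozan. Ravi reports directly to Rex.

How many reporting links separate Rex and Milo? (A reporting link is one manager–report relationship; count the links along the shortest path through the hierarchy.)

Rex is 1 level below Zubin, and Milo is 2 levels below Zubin (their lowest common manager). The shortest path runs up from Rex to Zubin and back down to Milo: 1 + 2 = 3 links.

3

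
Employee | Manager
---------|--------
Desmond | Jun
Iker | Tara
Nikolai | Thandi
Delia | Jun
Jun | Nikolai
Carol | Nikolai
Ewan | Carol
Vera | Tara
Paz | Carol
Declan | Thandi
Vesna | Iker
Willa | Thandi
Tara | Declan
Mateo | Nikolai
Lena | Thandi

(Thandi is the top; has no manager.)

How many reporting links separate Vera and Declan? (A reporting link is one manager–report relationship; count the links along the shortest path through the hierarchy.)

Vera is in Declan's organization: the chain from Vera up to Declan is Vera → Tara → Declan, which is 2 links.

2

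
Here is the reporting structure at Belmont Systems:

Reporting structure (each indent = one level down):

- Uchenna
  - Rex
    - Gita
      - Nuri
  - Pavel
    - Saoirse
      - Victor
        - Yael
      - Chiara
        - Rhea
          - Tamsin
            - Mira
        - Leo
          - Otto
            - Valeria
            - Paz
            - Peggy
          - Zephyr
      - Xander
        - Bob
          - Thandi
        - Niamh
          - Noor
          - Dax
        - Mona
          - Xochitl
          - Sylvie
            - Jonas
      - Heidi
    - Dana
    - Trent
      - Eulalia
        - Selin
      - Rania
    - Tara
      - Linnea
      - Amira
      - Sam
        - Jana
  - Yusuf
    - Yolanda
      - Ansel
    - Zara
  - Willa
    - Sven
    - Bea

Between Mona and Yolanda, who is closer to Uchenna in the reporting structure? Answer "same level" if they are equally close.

Mona is 4 levels below Uchenna; Yolanda is 2. Yolanda is higher.

Yolanda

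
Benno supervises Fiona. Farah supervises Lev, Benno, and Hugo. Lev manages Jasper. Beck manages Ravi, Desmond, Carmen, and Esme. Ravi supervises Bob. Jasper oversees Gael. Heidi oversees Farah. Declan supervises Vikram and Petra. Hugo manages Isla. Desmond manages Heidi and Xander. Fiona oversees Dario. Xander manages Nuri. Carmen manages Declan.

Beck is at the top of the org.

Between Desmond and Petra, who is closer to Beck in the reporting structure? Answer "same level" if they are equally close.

Desmond

Desmond is 1 level below Beck; Petra is 3. Desmond is higher.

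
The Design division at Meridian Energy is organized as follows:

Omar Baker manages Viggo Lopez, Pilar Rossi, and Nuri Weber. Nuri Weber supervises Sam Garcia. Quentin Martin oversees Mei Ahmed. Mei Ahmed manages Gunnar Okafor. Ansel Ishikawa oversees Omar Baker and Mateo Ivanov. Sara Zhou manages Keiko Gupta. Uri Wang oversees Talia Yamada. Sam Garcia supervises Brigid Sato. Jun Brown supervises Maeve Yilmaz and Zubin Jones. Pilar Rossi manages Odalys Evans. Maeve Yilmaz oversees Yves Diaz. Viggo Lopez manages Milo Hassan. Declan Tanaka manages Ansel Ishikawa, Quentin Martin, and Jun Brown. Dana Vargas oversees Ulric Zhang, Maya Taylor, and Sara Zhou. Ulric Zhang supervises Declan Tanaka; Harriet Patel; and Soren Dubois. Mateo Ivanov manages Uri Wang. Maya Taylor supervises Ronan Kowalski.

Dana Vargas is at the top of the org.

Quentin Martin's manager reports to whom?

Ulric Zhang

Quentin Martin reports to Declan Tanaka, and Declan Tanaka reports to Ulric Zhang. So Quentin Martin's skip-level manager is Ulric Zhang.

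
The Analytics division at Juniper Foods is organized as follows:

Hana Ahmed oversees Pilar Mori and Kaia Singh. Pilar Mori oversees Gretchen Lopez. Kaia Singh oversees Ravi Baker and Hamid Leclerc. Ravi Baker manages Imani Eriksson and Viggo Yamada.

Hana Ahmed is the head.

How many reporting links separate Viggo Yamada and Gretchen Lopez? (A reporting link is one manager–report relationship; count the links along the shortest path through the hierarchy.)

Viggo Yamada is 3 levels below Hana Ahmed, and Gretchen Lopez is 2 levels below Hana Ahmed (their lowest common manager). The shortest path runs up from Viggo Yamada to Hana Ahmed and back down to Gretchen Lopez: 3 + 2 = 5 links.

5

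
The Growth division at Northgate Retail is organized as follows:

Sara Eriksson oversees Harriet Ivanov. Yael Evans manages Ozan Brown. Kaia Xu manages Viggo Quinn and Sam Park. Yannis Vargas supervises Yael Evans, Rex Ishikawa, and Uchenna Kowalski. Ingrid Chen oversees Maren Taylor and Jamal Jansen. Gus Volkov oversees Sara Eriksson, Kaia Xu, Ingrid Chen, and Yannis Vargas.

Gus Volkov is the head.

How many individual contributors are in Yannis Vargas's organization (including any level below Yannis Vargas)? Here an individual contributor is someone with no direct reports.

3

The people in Yannis Vargas's organization with no one reporting to them are Uchenna Kowalski, Rex Ishikawa, Ozan Brown. That is 3.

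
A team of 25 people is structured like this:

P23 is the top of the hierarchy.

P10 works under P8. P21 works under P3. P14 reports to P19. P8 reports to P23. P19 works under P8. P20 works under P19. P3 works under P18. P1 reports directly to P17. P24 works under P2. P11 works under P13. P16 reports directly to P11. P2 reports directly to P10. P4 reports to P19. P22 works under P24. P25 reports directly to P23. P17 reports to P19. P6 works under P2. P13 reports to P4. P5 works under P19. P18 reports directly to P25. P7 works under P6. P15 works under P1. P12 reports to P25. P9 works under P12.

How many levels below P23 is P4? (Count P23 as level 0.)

3

Chain from P4 up to P23: P4 → P19 → P8 → P23. That is 3 steps up, so P4 is 3 levels below P23.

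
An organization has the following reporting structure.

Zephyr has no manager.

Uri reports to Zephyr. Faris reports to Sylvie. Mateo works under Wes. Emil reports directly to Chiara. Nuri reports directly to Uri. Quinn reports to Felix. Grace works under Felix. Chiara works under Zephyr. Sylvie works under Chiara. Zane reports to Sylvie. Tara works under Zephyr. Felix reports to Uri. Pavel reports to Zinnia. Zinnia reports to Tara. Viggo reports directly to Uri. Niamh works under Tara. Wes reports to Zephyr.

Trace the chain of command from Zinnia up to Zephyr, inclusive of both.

Zinnia -> Tara -> Zephyr

Zinnia reports to Tara. Tara reports to Zephyr. Zephyr is at the top.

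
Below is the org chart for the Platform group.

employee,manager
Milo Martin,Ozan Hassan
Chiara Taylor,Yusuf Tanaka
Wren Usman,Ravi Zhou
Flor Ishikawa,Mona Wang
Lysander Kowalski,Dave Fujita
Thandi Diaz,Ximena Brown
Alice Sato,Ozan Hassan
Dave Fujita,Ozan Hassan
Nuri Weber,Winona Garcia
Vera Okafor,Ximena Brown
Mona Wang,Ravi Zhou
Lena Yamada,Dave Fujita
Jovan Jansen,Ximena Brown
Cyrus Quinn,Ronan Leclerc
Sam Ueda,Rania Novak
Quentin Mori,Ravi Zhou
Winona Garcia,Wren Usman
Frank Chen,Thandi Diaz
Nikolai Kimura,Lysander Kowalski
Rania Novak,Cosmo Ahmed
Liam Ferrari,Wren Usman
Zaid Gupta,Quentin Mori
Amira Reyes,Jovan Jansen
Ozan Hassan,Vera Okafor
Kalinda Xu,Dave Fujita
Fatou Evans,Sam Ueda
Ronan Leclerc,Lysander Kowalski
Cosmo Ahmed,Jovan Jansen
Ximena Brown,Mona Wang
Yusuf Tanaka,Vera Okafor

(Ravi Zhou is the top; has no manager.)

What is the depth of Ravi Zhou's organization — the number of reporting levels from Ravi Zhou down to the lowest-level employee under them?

8

The longest chain under Ravi Zhou runs Ravi Zhou → Mona Wang → Ximena Brown → Vera Okafor → Ozan Hassan → Dave Fujita → Lysander Kowalski → Ronan Leclerc → Cyrus Quinn, which is 8 levels below Ravi Zhou.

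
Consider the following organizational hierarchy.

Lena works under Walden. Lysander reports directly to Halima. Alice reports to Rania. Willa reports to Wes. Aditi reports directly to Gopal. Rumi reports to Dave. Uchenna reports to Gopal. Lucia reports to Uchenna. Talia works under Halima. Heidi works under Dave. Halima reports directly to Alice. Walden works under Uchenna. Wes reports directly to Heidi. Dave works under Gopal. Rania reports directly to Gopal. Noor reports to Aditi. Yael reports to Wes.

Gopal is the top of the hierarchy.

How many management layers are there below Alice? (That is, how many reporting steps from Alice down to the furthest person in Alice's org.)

The longest chain under Alice runs Alice → Halima → Talia, which is 2 levels below Alice.

2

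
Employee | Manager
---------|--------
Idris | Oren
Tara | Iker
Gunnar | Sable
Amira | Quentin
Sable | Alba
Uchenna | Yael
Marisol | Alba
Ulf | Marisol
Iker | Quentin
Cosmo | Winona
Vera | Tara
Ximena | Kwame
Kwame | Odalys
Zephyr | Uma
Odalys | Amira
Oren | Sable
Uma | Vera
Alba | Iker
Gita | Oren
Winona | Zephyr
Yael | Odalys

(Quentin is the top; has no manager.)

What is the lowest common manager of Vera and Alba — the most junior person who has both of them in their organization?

Vera's chain of managers is Tara, Iker, Quentin. Alba's chain of managers is Iker, Quentin. The first manager that appears in both chains is Iker.

Iker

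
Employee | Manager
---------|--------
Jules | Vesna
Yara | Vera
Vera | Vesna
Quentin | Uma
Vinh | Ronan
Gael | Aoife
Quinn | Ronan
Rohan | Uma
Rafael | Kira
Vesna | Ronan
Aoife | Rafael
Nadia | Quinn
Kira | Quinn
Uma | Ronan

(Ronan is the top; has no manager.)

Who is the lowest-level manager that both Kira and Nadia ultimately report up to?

Quinn

Kira's chain of managers is Quinn, Ronan. Nadia's chain of managers is Quinn, Ronan. The first manager that appears in both chains is Quinn.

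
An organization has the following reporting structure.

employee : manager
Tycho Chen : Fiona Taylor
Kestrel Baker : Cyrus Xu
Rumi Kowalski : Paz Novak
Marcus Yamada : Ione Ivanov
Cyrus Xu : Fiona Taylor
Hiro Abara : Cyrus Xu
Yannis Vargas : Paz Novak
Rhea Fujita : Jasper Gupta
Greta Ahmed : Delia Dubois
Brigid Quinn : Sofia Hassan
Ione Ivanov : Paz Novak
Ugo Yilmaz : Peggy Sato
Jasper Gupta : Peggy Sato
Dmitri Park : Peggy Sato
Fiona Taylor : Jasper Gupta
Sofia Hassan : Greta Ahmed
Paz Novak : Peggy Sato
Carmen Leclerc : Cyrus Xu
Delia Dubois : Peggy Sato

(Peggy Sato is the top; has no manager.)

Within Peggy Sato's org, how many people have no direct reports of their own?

11

The people in Peggy Sato's organization with no one reporting to them are Ugo Yilmaz, Dmitri Park, Brigid Quinn, Yannis Vargas, Marcus Yamada, Rumi Kowalski, Rhea Fujita, Tycho Chen, Kestrel Baker, Carmen Leclerc, Hiro Abara. That is 11.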